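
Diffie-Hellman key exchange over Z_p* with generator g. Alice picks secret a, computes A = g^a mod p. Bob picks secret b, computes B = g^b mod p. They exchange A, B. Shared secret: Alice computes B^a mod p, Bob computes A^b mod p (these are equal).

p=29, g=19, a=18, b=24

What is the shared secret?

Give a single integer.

Answer: 20

Derivation:
A = 19^18 mod 29  (bits of 18 = 10010)
  bit 0 = 1: r = r^2 * 19 mod 29 = 1^2 * 19 = 1*19 = 19
  bit 1 = 0: r = r^2 mod 29 = 19^2 = 13
  bit 2 = 0: r = r^2 mod 29 = 13^2 = 24
  bit 3 = 1: r = r^2 * 19 mod 29 = 24^2 * 19 = 25*19 = 11
  bit 4 = 0: r = r^2 mod 29 = 11^2 = 5
  -> A = 5
B = 19^24 mod 29  (bits of 24 = 11000)
  bit 0 = 1: r = r^2 * 19 mod 29 = 1^2 * 19 = 1*19 = 19
  bit 1 = 1: r = r^2 * 19 mod 29 = 19^2 * 19 = 13*19 = 15
  bit 2 = 0: r = r^2 mod 29 = 15^2 = 22
  bit 3 = 0: r = r^2 mod 29 = 22^2 = 20
  bit 4 = 0: r = r^2 mod 29 = 20^2 = 23
  -> B = 23
s = B^a = 23^18 mod 29  (bits of 18 = 10010)
  bit 0 = 1: r = r^2 * 23 mod 29 = 1^2 * 23 = 1*23 = 23
  bit 1 = 0: r = r^2 mod 29 = 23^2 = 7
  bit 2 = 0: r = r^2 mod 29 = 7^2 = 20
  bit 3 = 1: r = r^2 * 23 mod 29 = 20^2 * 23 = 23*23 = 7
  bit 4 = 0: r = r^2 mod 29 = 7^2 = 20
  -> s = B^a = 20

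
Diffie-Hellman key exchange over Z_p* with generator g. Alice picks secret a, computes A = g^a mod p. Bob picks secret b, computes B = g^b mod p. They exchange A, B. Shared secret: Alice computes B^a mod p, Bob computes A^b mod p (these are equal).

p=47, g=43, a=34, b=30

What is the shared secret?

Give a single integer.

Answer: 18

Derivation:
A = 43^34 mod 47  (bits of 34 = 100010)
  bit 0 = 1: r = r^2 * 43 mod 47 = 1^2 * 43 = 1*43 = 43
  bit 1 = 0: r = r^2 mod 47 = 43^2 = 16
  bit 2 = 0: r = r^2 mod 47 = 16^2 = 21
  bit 3 = 0: r = r^2 mod 47 = 21^2 = 18
  bit 4 = 1: r = r^2 * 43 mod 47 = 18^2 * 43 = 42*43 = 20
  bit 5 = 0: r = r^2 mod 47 = 20^2 = 24
  -> A = 24
B = 43^30 mod 47  (bits of 30 = 11110)
  bit 0 = 1: r = r^2 * 43 mod 47 = 1^2 * 43 = 1*43 = 43
  bit 1 = 1: r = r^2 * 43 mod 47 = 43^2 * 43 = 16*43 = 30
  bit 2 = 1: r = r^2 * 43 mod 47 = 30^2 * 43 = 7*43 = 19
  bit 3 = 1: r = r^2 * 43 mod 47 = 19^2 * 43 = 32*43 = 13
  bit 4 = 0: r = r^2 mod 47 = 13^2 = 28
  -> B = 28
s = B^a = 28^34 mod 47  (bits of 34 = 100010)
  bit 0 = 1: r = r^2 * 28 mod 47 = 1^2 * 28 = 1*28 = 28
  bit 1 = 0: r = r^2 mod 47 = 28^2 = 32
  bit 2 = 0: r = r^2 mod 47 = 32^2 = 37
  bit 3 = 0: r = r^2 mod 47 = 37^2 = 6
  bit 4 = 1: r = r^2 * 28 mod 47 = 6^2 * 28 = 36*28 = 21
  bit 5 = 0: r = r^2 mod 47 = 21^2 = 18
  -> s = B^a = 18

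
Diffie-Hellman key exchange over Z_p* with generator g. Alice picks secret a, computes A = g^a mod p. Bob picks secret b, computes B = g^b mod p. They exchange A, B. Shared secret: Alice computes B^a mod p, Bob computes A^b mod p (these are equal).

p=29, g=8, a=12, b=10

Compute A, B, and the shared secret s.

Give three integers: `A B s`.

A = 8^12 mod 29  (bits of 12 = 1100)
  bit 0 = 1: r = r^2 * 8 mod 29 = 1^2 * 8 = 1*8 = 8
  bit 1 = 1: r = r^2 * 8 mod 29 = 8^2 * 8 = 6*8 = 19
  bit 2 = 0: r = r^2 mod 29 = 19^2 = 13
  bit 3 = 0: r = r^2 mod 29 = 13^2 = 24
  -> A = 24
B = 8^10 mod 29  (bits of 10 = 1010)
  bit 0 = 1: r = r^2 * 8 mod 29 = 1^2 * 8 = 1*8 = 8
  bit 1 = 0: r = r^2 mod 29 = 8^2 = 6
  bit 2 = 1: r = r^2 * 8 mod 29 = 6^2 * 8 = 7*8 = 27
  bit 3 = 0: r = r^2 mod 29 = 27^2 = 4
  -> B = 4
s = B^a = 4^12 mod 29  (bits of 12 = 1100)
  bit 0 = 1: r = r^2 * 4 mod 29 = 1^2 * 4 = 1*4 = 4
  bit 1 = 1: r = r^2 * 4 mod 29 = 4^2 * 4 = 16*4 = 6
  bit 2 = 0: r = r^2 mod 29 = 6^2 = 7
  bit 3 = 0: r = r^2 mod 29 = 7^2 = 20
  -> s = B^a = 20

Answer: 24 4 20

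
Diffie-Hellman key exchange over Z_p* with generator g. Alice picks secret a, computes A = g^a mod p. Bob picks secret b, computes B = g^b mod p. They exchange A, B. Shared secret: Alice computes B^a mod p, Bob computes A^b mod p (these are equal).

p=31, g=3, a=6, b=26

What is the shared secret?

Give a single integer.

A = 3^6 mod 31  (bits of 6 = 110)
  bit 0 = 1: r = r^2 * 3 mod 31 = 1^2 * 3 = 1*3 = 3
  bit 1 = 1: r = r^2 * 3 mod 31 = 3^2 * 3 = 9*3 = 27
  bit 2 = 0: r = r^2 mod 31 = 27^2 = 16
  -> A = 16
B = 3^26 mod 31  (bits of 26 = 11010)
  bit 0 = 1: r = r^2 * 3 mod 31 = 1^2 * 3 = 1*3 = 3
  bit 1 = 1: r = r^2 * 3 mod 31 = 3^2 * 3 = 9*3 = 27
  bit 2 = 0: r = r^2 mod 31 = 27^2 = 16
  bit 3 = 1: r = r^2 * 3 mod 31 = 16^2 * 3 = 8*3 = 24
  bit 4 = 0: r = r^2 mod 31 = 24^2 = 18
  -> B = 18
s = B^a = 18^6 mod 31  (bits of 6 = 110)
  bit 0 = 1: r = r^2 * 18 mod 31 = 1^2 * 18 = 1*18 = 18
  bit 1 = 1: r = r^2 * 18 mod 31 = 18^2 * 18 = 14*18 = 4
  bit 2 = 0: r = r^2 mod 31 = 4^2 = 16
  -> s = B^a = 16

Answer: 16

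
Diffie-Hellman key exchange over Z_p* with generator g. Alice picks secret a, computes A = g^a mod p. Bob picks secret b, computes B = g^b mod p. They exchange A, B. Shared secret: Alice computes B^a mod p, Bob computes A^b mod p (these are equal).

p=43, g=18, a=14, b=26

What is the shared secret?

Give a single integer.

Answer: 36

Derivation:
A = 18^14 mod 43  (bits of 14 = 1110)
  bit 0 = 1: r = r^2 * 18 mod 43 = 1^2 * 18 = 1*18 = 18
  bit 1 = 1: r = r^2 * 18 mod 43 = 18^2 * 18 = 23*18 = 27
  bit 2 = 1: r = r^2 * 18 mod 43 = 27^2 * 18 = 41*18 = 7
  bit 3 = 0: r = r^2 mod 43 = 7^2 = 6
  -> A = 6
B = 18^26 mod 43  (bits of 26 = 11010)
  bit 0 = 1: r = r^2 * 18 mod 43 = 1^2 * 18 = 1*18 = 18
  bit 1 = 1: r = r^2 * 18 mod 43 = 18^2 * 18 = 23*18 = 27
  bit 2 = 0: r = r^2 mod 43 = 27^2 = 41
  bit 3 = 1: r = r^2 * 18 mod 43 = 41^2 * 18 = 4*18 = 29
  bit 4 = 0: r = r^2 mod 43 = 29^2 = 24
  -> B = 24
s = B^a = 24^14 mod 43  (bits of 14 = 1110)
  bit 0 = 1: r = r^2 * 24 mod 43 = 1^2 * 24 = 1*24 = 24
  bit 1 = 1: r = r^2 * 24 mod 43 = 24^2 * 24 = 17*24 = 21
  bit 2 = 1: r = r^2 * 24 mod 43 = 21^2 * 24 = 11*24 = 6
  bit 3 = 0: r = r^2 mod 43 = 6^2 = 36
  -> s = B^a = 36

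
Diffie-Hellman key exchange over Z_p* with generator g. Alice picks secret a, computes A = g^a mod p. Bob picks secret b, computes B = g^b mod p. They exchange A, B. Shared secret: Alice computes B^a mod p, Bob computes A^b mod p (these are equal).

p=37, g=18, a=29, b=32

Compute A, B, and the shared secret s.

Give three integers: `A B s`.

Answer: 20 16 34

Derivation:
A = 18^29 mod 37  (bits of 29 = 11101)
  bit 0 = 1: r = r^2 * 18 mod 37 = 1^2 * 18 = 1*18 = 18
  bit 1 = 1: r = r^2 * 18 mod 37 = 18^2 * 18 = 28*18 = 23
  bit 2 = 1: r = r^2 * 18 mod 37 = 23^2 * 18 = 11*18 = 13
  bit 3 = 0: r = r^2 mod 37 = 13^2 = 21
  bit 4 = 1: r = r^2 * 18 mod 37 = 21^2 * 18 = 34*18 = 20
  -> A = 20
B = 18^32 mod 37  (bits of 32 = 100000)
  bit 0 = 1: r = r^2 * 18 mod 37 = 1^2 * 18 = 1*18 = 18
  bit 1 = 0: r = r^2 mod 37 = 18^2 = 28
  bit 2 = 0: r = r^2 mod 37 = 28^2 = 7
  bit 3 = 0: r = r^2 mod 37 = 7^2 = 12
  bit 4 = 0: r = r^2 mod 37 = 12^2 = 33
  bit 5 = 0: r = r^2 mod 37 = 33^2 = 16
  -> B = 16
s = B^a = 16^29 mod 37  (bits of 29 = 11101)
  bit 0 = 1: r = r^2 * 16 mod 37 = 1^2 * 16 = 1*16 = 16
  bit 1 = 1: r = r^2 * 16 mod 37 = 16^2 * 16 = 34*16 = 26
  bit 2 = 1: r = r^2 * 16 mod 37 = 26^2 * 16 = 10*16 = 12
  bit 3 = 0: r = r^2 mod 37 = 12^2 = 33
  bit 4 = 1: r = r^2 * 16 mod 37 = 33^2 * 16 = 16*16 = 34
  -> s = B^a = 34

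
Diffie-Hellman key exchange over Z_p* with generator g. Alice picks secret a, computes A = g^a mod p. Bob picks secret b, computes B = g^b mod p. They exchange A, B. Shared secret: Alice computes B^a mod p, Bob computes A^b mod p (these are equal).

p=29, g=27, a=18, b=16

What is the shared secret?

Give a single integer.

Answer: 24

Derivation:
A = 27^18 mod 29  (bits of 18 = 10010)
  bit 0 = 1: r = r^2 * 27 mod 29 = 1^2 * 27 = 1*27 = 27
  bit 1 = 0: r = r^2 mod 29 = 27^2 = 4
  bit 2 = 0: r = r^2 mod 29 = 4^2 = 16
  bit 3 = 1: r = r^2 * 27 mod 29 = 16^2 * 27 = 24*27 = 10
  bit 4 = 0: r = r^2 mod 29 = 10^2 = 13
  -> A = 13
B = 27^16 mod 29  (bits of 16 = 10000)
  bit 0 = 1: r = r^2 * 27 mod 29 = 1^2 * 27 = 1*27 = 27
  bit 1 = 0: r = r^2 mod 29 = 27^2 = 4
  bit 2 = 0: r = r^2 mod 29 = 4^2 = 16
  bit 3 = 0: r = r^2 mod 29 = 16^2 = 24
  bit 4 = 0: r = r^2 mod 29 = 24^2 = 25
  -> B = 25
s = B^a = 25^18 mod 29  (bits of 18 = 10010)
  bit 0 = 1: r = r^2 * 25 mod 29 = 1^2 * 25 = 1*25 = 25
  bit 1 = 0: r = r^2 mod 29 = 25^2 = 16
  bit 2 = 0: r = r^2 mod 29 = 16^2 = 24
  bit 3 = 1: r = r^2 * 25 mod 29 = 24^2 * 25 = 25*25 = 16
  bit 4 = 0: r = r^2 mod 29 = 16^2 = 24
  -> s = B^a = 24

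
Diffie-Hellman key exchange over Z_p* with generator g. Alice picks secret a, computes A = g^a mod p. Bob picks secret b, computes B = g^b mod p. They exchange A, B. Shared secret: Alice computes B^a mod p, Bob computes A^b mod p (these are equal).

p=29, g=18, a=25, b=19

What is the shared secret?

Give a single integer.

A = 18^25 mod 29  (bits of 25 = 11001)
  bit 0 = 1: r = r^2 * 18 mod 29 = 1^2 * 18 = 1*18 = 18
  bit 1 = 1: r = r^2 * 18 mod 29 = 18^2 * 18 = 5*18 = 3
  bit 2 = 0: r = r^2 mod 29 = 3^2 = 9
  bit 3 = 0: r = r^2 mod 29 = 9^2 = 23
  bit 4 = 1: r = r^2 * 18 mod 29 = 23^2 * 18 = 7*18 = 10
  -> A = 10
B = 18^19 mod 29  (bits of 19 = 10011)
  bit 0 = 1: r = r^2 * 18 mod 29 = 1^2 * 18 = 1*18 = 18
  bit 1 = 0: r = r^2 mod 29 = 18^2 = 5
  bit 2 = 0: r = r^2 mod 29 = 5^2 = 25
  bit 3 = 1: r = r^2 * 18 mod 29 = 25^2 * 18 = 16*18 = 27
  bit 4 = 1: r = r^2 * 18 mod 29 = 27^2 * 18 = 4*18 = 14
  -> B = 14
s = B^a = 14^25 mod 29  (bits of 25 = 11001)
  bit 0 = 1: r = r^2 * 14 mod 29 = 1^2 * 14 = 1*14 = 14
  bit 1 = 1: r = r^2 * 14 mod 29 = 14^2 * 14 = 22*14 = 18
  bit 2 = 0: r = r^2 mod 29 = 18^2 = 5
  bit 3 = 0: r = r^2 mod 29 = 5^2 = 25
  bit 4 = 1: r = r^2 * 14 mod 29 = 25^2 * 14 = 16*14 = 21
  -> s = B^a = 21

Answer: 21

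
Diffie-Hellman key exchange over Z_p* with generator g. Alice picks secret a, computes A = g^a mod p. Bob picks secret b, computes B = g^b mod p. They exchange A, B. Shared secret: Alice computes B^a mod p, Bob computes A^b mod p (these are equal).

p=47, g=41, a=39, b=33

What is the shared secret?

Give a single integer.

Answer: 39

Derivation:
A = 41^39 mod 47  (bits of 39 = 100111)
  bit 0 = 1: r = r^2 * 41 mod 47 = 1^2 * 41 = 1*41 = 41
  bit 1 = 0: r = r^2 mod 47 = 41^2 = 36
  bit 2 = 0: r = r^2 mod 47 = 36^2 = 27
  bit 3 = 1: r = r^2 * 41 mod 47 = 27^2 * 41 = 24*41 = 44
  bit 4 = 1: r = r^2 * 41 mod 47 = 44^2 * 41 = 9*41 = 40
  bit 5 = 1: r = r^2 * 41 mod 47 = 40^2 * 41 = 2*41 = 35
  -> A = 35
B = 41^33 mod 47  (bits of 33 = 100001)
  bit 0 = 1: r = r^2 * 41 mod 47 = 1^2 * 41 = 1*41 = 41
  bit 1 = 0: r = r^2 mod 47 = 41^2 = 36
  bit 2 = 0: r = r^2 mod 47 = 36^2 = 27
  bit 3 = 0: r = r^2 mod 47 = 27^2 = 24
  bit 4 = 0: r = r^2 mod 47 = 24^2 = 12
  bit 5 = 1: r = r^2 * 41 mod 47 = 12^2 * 41 = 3*41 = 29
  -> B = 29
s = B^a = 29^39 mod 47  (bits of 39 = 100111)
  bit 0 = 1: r = r^2 * 29 mod 47 = 1^2 * 29 = 1*29 = 29
  bit 1 = 0: r = r^2 mod 47 = 29^2 = 42
  bit 2 = 0: r = r^2 mod 47 = 42^2 = 25
  bit 3 = 1: r = r^2 * 29 mod 47 = 25^2 * 29 = 14*29 = 30
  bit 4 = 1: r = r^2 * 29 mod 47 = 30^2 * 29 = 7*29 = 15
  bit 5 = 1: r = r^2 * 29 mod 47 = 15^2 * 29 = 37*29 = 39
  -> s = B^a = 39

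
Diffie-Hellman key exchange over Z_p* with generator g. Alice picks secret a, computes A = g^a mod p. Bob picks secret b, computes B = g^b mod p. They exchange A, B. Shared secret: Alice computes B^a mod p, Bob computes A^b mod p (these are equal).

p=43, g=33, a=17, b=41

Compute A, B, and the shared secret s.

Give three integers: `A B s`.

A = 33^17 mod 43  (bits of 17 = 10001)
  bit 0 = 1: r = r^2 * 33 mod 43 = 1^2 * 33 = 1*33 = 33
  bit 1 = 0: r = r^2 mod 43 = 33^2 = 14
  bit 2 = 0: r = r^2 mod 43 = 14^2 = 24
  bit 3 = 0: r = r^2 mod 43 = 24^2 = 17
  bit 4 = 1: r = r^2 * 33 mod 43 = 17^2 * 33 = 31*33 = 34
  -> A = 34
B = 33^41 mod 43  (bits of 41 = 101001)
  bit 0 = 1: r = r^2 * 33 mod 43 = 1^2 * 33 = 1*33 = 33
  bit 1 = 0: r = r^2 mod 43 = 33^2 = 14
  bit 2 = 1: r = r^2 * 33 mod 43 = 14^2 * 33 = 24*33 = 18
  bit 3 = 0: r = r^2 mod 43 = 18^2 = 23
  bit 4 = 0: r = r^2 mod 43 = 23^2 = 13
  bit 5 = 1: r = r^2 * 33 mod 43 = 13^2 * 33 = 40*33 = 30
  -> B = 30
s = B^a = 30^17 mod 43  (bits of 17 = 10001)
  bit 0 = 1: r = r^2 * 30 mod 43 = 1^2 * 30 = 1*30 = 30
  bit 1 = 0: r = r^2 mod 43 = 30^2 = 40
  bit 2 = 0: r = r^2 mod 43 = 40^2 = 9
  bit 3 = 0: r = r^2 mod 43 = 9^2 = 38
  bit 4 = 1: r = r^2 * 30 mod 43 = 38^2 * 30 = 25*30 = 19
  -> s = B^a = 19

Answer: 34 30 19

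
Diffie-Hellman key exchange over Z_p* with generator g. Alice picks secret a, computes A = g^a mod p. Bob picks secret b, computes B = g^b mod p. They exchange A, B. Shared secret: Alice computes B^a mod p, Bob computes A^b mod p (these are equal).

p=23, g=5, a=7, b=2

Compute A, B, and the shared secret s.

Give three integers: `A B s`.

Answer: 17 2 13

Derivation:
A = 5^7 mod 23  (bits of 7 = 111)
  bit 0 = 1: r = r^2 * 5 mod 23 = 1^2 * 5 = 1*5 = 5
  bit 1 = 1: r = r^2 * 5 mod 23 = 5^2 * 5 = 2*5 = 10
  bit 2 = 1: r = r^2 * 5 mod 23 = 10^2 * 5 = 8*5 = 17
  -> A = 17
B = 5^2 mod 23  (bits of 2 = 10)
  bit 0 = 1: r = r^2 * 5 mod 23 = 1^2 * 5 = 1*5 = 5
  bit 1 = 0: r = r^2 mod 23 = 5^2 = 2
  -> B = 2
s = B^a = 2^7 mod 23  (bits of 7 = 111)
  bit 0 = 1: r = r^2 * 2 mod 23 = 1^2 * 2 = 1*2 = 2
  bit 1 = 1: r = r^2 * 2 mod 23 = 2^2 * 2 = 4*2 = 8
  bit 2 = 1: r = r^2 * 2 mod 23 = 8^2 * 2 = 18*2 = 13
  -> s = B^a = 13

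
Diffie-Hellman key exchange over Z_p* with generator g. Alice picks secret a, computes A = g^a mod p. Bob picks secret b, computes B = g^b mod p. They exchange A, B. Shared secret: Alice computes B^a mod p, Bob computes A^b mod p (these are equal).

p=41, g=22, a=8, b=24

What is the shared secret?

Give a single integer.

A = 22^8 mod 41  (bits of 8 = 1000)
  bit 0 = 1: r = r^2 * 22 mod 41 = 1^2 * 22 = 1*22 = 22
  bit 1 = 0: r = r^2 mod 41 = 22^2 = 33
  bit 2 = 0: r = r^2 mod 41 = 33^2 = 23
  bit 3 = 0: r = r^2 mod 41 = 23^2 = 37
  -> A = 37
B = 22^24 mod 41  (bits of 24 = 11000)
  bit 0 = 1: r = r^2 * 22 mod 41 = 1^2 * 22 = 1*22 = 22
  bit 1 = 1: r = r^2 * 22 mod 41 = 22^2 * 22 = 33*22 = 29
  bit 2 = 0: r = r^2 mod 41 = 29^2 = 21
  bit 3 = 0: r = r^2 mod 41 = 21^2 = 31
  bit 4 = 0: r = r^2 mod 41 = 31^2 = 18
  -> B = 18
s = B^a = 18^8 mod 41  (bits of 8 = 1000)
  bit 0 = 1: r = r^2 * 18 mod 41 = 1^2 * 18 = 1*18 = 18
  bit 1 = 0: r = r^2 mod 41 = 18^2 = 37
  bit 2 = 0: r = r^2 mod 41 = 37^2 = 16
  bit 3 = 0: r = r^2 mod 41 = 16^2 = 10
  -> s = B^a = 10

Answer: 10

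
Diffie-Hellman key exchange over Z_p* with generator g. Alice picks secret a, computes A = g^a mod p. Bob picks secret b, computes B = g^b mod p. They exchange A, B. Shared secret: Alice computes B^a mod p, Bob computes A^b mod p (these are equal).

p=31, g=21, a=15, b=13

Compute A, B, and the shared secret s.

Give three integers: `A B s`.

A = 21^15 mod 31  (bits of 15 = 1111)
  bit 0 = 1: r = r^2 * 21 mod 31 = 1^2 * 21 = 1*21 = 21
  bit 1 = 1: r = r^2 * 21 mod 31 = 21^2 * 21 = 7*21 = 23
  bit 2 = 1: r = r^2 * 21 mod 31 = 23^2 * 21 = 2*21 = 11
  bit 3 = 1: r = r^2 * 21 mod 31 = 11^2 * 21 = 28*21 = 30
  -> A = 30
B = 21^13 mod 31  (bits of 13 = 1101)
  bit 0 = 1: r = r^2 * 21 mod 31 = 1^2 * 21 = 1*21 = 21
  bit 1 = 1: r = r^2 * 21 mod 31 = 21^2 * 21 = 7*21 = 23
  bit 2 = 0: r = r^2 mod 31 = 23^2 = 2
  bit 3 = 1: r = r^2 * 21 mod 31 = 2^2 * 21 = 4*21 = 22
  -> B = 22
s = B^a = 22^15 mod 31  (bits of 15 = 1111)
  bit 0 = 1: r = r^2 * 22 mod 31 = 1^2 * 22 = 1*22 = 22
  bit 1 = 1: r = r^2 * 22 mod 31 = 22^2 * 22 = 19*22 = 15
  bit 2 = 1: r = r^2 * 22 mod 31 = 15^2 * 22 = 8*22 = 21
  bit 3 = 1: r = r^2 * 22 mod 31 = 21^2 * 22 = 7*22 = 30
  -> s = B^a = 30

Answer: 30 22 30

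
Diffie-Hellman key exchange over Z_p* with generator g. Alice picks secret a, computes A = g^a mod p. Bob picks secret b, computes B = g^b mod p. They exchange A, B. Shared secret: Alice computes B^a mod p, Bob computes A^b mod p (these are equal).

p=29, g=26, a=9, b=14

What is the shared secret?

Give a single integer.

A = 26^9 mod 29  (bits of 9 = 1001)
  bit 0 = 1: r = r^2 * 26 mod 29 = 1^2 * 26 = 1*26 = 26
  bit 1 = 0: r = r^2 mod 29 = 26^2 = 9
  bit 2 = 0: r = r^2 mod 29 = 9^2 = 23
  bit 3 = 1: r = r^2 * 26 mod 29 = 23^2 * 26 = 7*26 = 8
  -> A = 8
B = 26^14 mod 29  (bits of 14 = 1110)
  bit 0 = 1: r = r^2 * 26 mod 29 = 1^2 * 26 = 1*26 = 26
  bit 1 = 1: r = r^2 * 26 mod 29 = 26^2 * 26 = 9*26 = 2
  bit 2 = 1: r = r^2 * 26 mod 29 = 2^2 * 26 = 4*26 = 17
  bit 3 = 0: r = r^2 mod 29 = 17^2 = 28
  -> B = 28
s = B^a = 28^9 mod 29  (bits of 9 = 1001)
  bit 0 = 1: r = r^2 * 28 mod 29 = 1^2 * 28 = 1*28 = 28
  bit 1 = 0: r = r^2 mod 29 = 28^2 = 1
  bit 2 = 0: r = r^2 mod 29 = 1^2 = 1
  bit 3 = 1: r = r^2 * 28 mod 29 = 1^2 * 28 = 1*28 = 28
  -> s = B^a = 28

Answer: 28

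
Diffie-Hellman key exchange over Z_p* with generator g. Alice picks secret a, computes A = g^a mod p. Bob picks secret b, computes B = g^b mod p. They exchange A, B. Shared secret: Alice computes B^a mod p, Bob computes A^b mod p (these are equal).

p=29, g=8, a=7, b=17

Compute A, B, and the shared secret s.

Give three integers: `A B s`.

A = 8^7 mod 29  (bits of 7 = 111)
  bit 0 = 1: r = r^2 * 8 mod 29 = 1^2 * 8 = 1*8 = 8
  bit 1 = 1: r = r^2 * 8 mod 29 = 8^2 * 8 = 6*8 = 19
  bit 2 = 1: r = r^2 * 8 mod 29 = 19^2 * 8 = 13*8 = 17
  -> A = 17
B = 8^17 mod 29  (bits of 17 = 10001)
  bit 0 = 1: r = r^2 * 8 mod 29 = 1^2 * 8 = 1*8 = 8
  bit 1 = 0: r = r^2 mod 29 = 8^2 = 6
  bit 2 = 0: r = r^2 mod 29 = 6^2 = 7
  bit 3 = 0: r = r^2 mod 29 = 7^2 = 20
  bit 4 = 1: r = r^2 * 8 mod 29 = 20^2 * 8 = 23*8 = 10
  -> B = 10
s = B^a = 10^7 mod 29  (bits of 7 = 111)
  bit 0 = 1: r = r^2 * 10 mod 29 = 1^2 * 10 = 1*10 = 10
  bit 1 = 1: r = r^2 * 10 mod 29 = 10^2 * 10 = 13*10 = 14
  bit 2 = 1: r = r^2 * 10 mod 29 = 14^2 * 10 = 22*10 = 17
  -> s = B^a = 17

Answer: 17 10 17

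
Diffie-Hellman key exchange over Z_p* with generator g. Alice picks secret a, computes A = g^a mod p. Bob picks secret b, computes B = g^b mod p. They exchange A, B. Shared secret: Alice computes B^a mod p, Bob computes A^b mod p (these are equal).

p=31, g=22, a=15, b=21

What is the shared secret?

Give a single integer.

A = 22^15 mod 31  (bits of 15 = 1111)
  bit 0 = 1: r = r^2 * 22 mod 31 = 1^2 * 22 = 1*22 = 22
  bit 1 = 1: r = r^2 * 22 mod 31 = 22^2 * 22 = 19*22 = 15
  bit 2 = 1: r = r^2 * 22 mod 31 = 15^2 * 22 = 8*22 = 21
  bit 3 = 1: r = r^2 * 22 mod 31 = 21^2 * 22 = 7*22 = 30
  -> A = 30
B = 22^21 mod 31  (bits of 21 = 10101)
  bit 0 = 1: r = r^2 * 22 mod 31 = 1^2 * 22 = 1*22 = 22
  bit 1 = 0: r = r^2 mod 31 = 22^2 = 19
  bit 2 = 1: r = r^2 * 22 mod 31 = 19^2 * 22 = 20*22 = 6
  bit 3 = 0: r = r^2 mod 31 = 6^2 = 5
  bit 4 = 1: r = r^2 * 22 mod 31 = 5^2 * 22 = 25*22 = 23
  -> B = 23
s = B^a = 23^15 mod 31  (bits of 15 = 1111)
  bit 0 = 1: r = r^2 * 23 mod 31 = 1^2 * 23 = 1*23 = 23
  bit 1 = 1: r = r^2 * 23 mod 31 = 23^2 * 23 = 2*23 = 15
  bit 2 = 1: r = r^2 * 23 mod 31 = 15^2 * 23 = 8*23 = 29
  bit 3 = 1: r = r^2 * 23 mod 31 = 29^2 * 23 = 4*23 = 30
  -> s = B^a = 30

Answer: 30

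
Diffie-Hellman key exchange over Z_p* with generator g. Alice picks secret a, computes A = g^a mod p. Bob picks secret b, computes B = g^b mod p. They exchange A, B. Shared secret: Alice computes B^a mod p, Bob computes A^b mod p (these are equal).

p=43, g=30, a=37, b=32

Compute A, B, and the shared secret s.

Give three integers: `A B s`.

Answer: 18 23 38

Derivation:
A = 30^37 mod 43  (bits of 37 = 100101)
  bit 0 = 1: r = r^2 * 30 mod 43 = 1^2 * 30 = 1*30 = 30
  bit 1 = 0: r = r^2 mod 43 = 30^2 = 40
  bit 2 = 0: r = r^2 mod 43 = 40^2 = 9
  bit 3 = 1: r = r^2 * 30 mod 43 = 9^2 * 30 = 38*30 = 22
  bit 4 = 0: r = r^2 mod 43 = 22^2 = 11
  bit 5 = 1: r = r^2 * 30 mod 43 = 11^2 * 30 = 35*30 = 18
  -> A = 18
B = 30^32 mod 43  (bits of 32 = 100000)
  bit 0 = 1: r = r^2 * 30 mod 43 = 1^2 * 30 = 1*30 = 30
  bit 1 = 0: r = r^2 mod 43 = 30^2 = 40
  bit 2 = 0: r = r^2 mod 43 = 40^2 = 9
  bit 3 = 0: r = r^2 mod 43 = 9^2 = 38
  bit 4 = 0: r = r^2 mod 43 = 38^2 = 25
  bit 5 = 0: r = r^2 mod 43 = 25^2 = 23
  -> B = 23
s = B^a = 23^37 mod 43  (bits of 37 = 100101)
  bit 0 = 1: r = r^2 * 23 mod 43 = 1^2 * 23 = 1*23 = 23
  bit 1 = 0: r = r^2 mod 43 = 23^2 = 13
  bit 2 = 0: r = r^2 mod 43 = 13^2 = 40
  bit 3 = 1: r = r^2 * 23 mod 43 = 40^2 * 23 = 9*23 = 35
  bit 4 = 0: r = r^2 mod 43 = 35^2 = 21
  bit 5 = 1: r = r^2 * 23 mod 43 = 21^2 * 23 = 11*23 = 38
  -> s = B^a = 38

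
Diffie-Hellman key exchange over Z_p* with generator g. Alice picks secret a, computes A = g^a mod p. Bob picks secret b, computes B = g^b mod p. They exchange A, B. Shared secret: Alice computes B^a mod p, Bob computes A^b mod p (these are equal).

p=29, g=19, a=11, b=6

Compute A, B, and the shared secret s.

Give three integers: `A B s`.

A = 19^11 mod 29  (bits of 11 = 1011)
  bit 0 = 1: r = r^2 * 19 mod 29 = 1^2 * 19 = 1*19 = 19
  bit 1 = 0: r = r^2 mod 29 = 19^2 = 13
  bit 2 = 1: r = r^2 * 19 mod 29 = 13^2 * 19 = 24*19 = 21
  bit 3 = 1: r = r^2 * 19 mod 29 = 21^2 * 19 = 6*19 = 27
  -> A = 27
B = 19^6 mod 29  (bits of 6 = 110)
  bit 0 = 1: r = r^2 * 19 mod 29 = 1^2 * 19 = 1*19 = 19
  bit 1 = 1: r = r^2 * 19 mod 29 = 19^2 * 19 = 13*19 = 15
  bit 2 = 0: r = r^2 mod 29 = 15^2 = 22
  -> B = 22
s = B^a = 22^11 mod 29  (bits of 11 = 1011)
  bit 0 = 1: r = r^2 * 22 mod 29 = 1^2 * 22 = 1*22 = 22
  bit 1 = 0: r = r^2 mod 29 = 22^2 = 20
  bit 2 = 1: r = r^2 * 22 mod 29 = 20^2 * 22 = 23*22 = 13
  bit 3 = 1: r = r^2 * 22 mod 29 = 13^2 * 22 = 24*22 = 6
  -> s = B^a = 6

Answer: 27 22 6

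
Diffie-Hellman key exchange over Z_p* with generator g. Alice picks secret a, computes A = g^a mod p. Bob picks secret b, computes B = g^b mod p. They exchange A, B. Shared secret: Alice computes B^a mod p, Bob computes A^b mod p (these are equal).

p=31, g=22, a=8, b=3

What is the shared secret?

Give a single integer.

Answer: 4

Derivation:
A = 22^8 mod 31  (bits of 8 = 1000)
  bit 0 = 1: r = r^2 * 22 mod 31 = 1^2 * 22 = 1*22 = 22
  bit 1 = 0: r = r^2 mod 31 = 22^2 = 19
  bit 2 = 0: r = r^2 mod 31 = 19^2 = 20
  bit 3 = 0: r = r^2 mod 31 = 20^2 = 28
  -> A = 28
B = 22^3 mod 31  (bits of 3 = 11)
  bit 0 = 1: r = r^2 * 22 mod 31 = 1^2 * 22 = 1*22 = 22
  bit 1 = 1: r = r^2 * 22 mod 31 = 22^2 * 22 = 19*22 = 15
  -> B = 15
s = B^a = 15^8 mod 31  (bits of 8 = 1000)
  bit 0 = 1: r = r^2 * 15 mod 31 = 1^2 * 15 = 1*15 = 15
  bit 1 = 0: r = r^2 mod 31 = 15^2 = 8
  bit 2 = 0: r = r^2 mod 31 = 8^2 = 2
  bit 3 = 0: r = r^2 mod 31 = 2^2 = 4
  -> s = B^a = 4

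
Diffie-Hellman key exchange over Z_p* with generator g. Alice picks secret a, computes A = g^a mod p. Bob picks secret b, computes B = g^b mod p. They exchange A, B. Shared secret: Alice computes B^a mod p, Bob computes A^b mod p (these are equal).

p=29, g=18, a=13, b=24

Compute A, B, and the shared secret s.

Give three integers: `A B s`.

Answer: 8 7 25

Derivation:
A = 18^13 mod 29  (bits of 13 = 1101)
  bit 0 = 1: r = r^2 * 18 mod 29 = 1^2 * 18 = 1*18 = 18
  bit 1 = 1: r = r^2 * 18 mod 29 = 18^2 * 18 = 5*18 = 3
  bit 2 = 0: r = r^2 mod 29 = 3^2 = 9
  bit 3 = 1: r = r^2 * 18 mod 29 = 9^2 * 18 = 23*18 = 8
  -> A = 8
B = 18^24 mod 29  (bits of 24 = 11000)
  bit 0 = 1: r = r^2 * 18 mod 29 = 1^2 * 18 = 1*18 = 18
  bit 1 = 1: r = r^2 * 18 mod 29 = 18^2 * 18 = 5*18 = 3
  bit 2 = 0: r = r^2 mod 29 = 3^2 = 9
  bit 3 = 0: r = r^2 mod 29 = 9^2 = 23
  bit 4 = 0: r = r^2 mod 29 = 23^2 = 7
  -> B = 7
s = B^a = 7^13 mod 29  (bits of 13 = 1101)
  bit 0 = 1: r = r^2 * 7 mod 29 = 1^2 * 7 = 1*7 = 7
  bit 1 = 1: r = r^2 * 7 mod 29 = 7^2 * 7 = 20*7 = 24
  bit 2 = 0: r = r^2 mod 29 = 24^2 = 25
  bit 3 = 1: r = r^2 * 7 mod 29 = 25^2 * 7 = 16*7 = 25
  -> s = B^a = 25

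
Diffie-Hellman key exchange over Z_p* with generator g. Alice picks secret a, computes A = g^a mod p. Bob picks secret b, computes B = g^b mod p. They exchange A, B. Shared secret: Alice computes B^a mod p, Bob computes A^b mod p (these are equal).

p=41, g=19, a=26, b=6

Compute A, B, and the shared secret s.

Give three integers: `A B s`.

Answer: 20 21 25

Derivation:
A = 19^26 mod 41  (bits of 26 = 11010)
  bit 0 = 1: r = r^2 * 19 mod 41 = 1^2 * 19 = 1*19 = 19
  bit 1 = 1: r = r^2 * 19 mod 41 = 19^2 * 19 = 33*19 = 12
  bit 2 = 0: r = r^2 mod 41 = 12^2 = 21
  bit 3 = 1: r = r^2 * 19 mod 41 = 21^2 * 19 = 31*19 = 15
  bit 4 = 0: r = r^2 mod 41 = 15^2 = 20
  -> A = 20
B = 19^6 mod 41  (bits of 6 = 110)
  bit 0 = 1: r = r^2 * 19 mod 41 = 1^2 * 19 = 1*19 = 19
  bit 1 = 1: r = r^2 * 19 mod 41 = 19^2 * 19 = 33*19 = 12
  bit 2 = 0: r = r^2 mod 41 = 12^2 = 21
  -> B = 21
s = B^a = 21^26 mod 41  (bits of 26 = 11010)
  bit 0 = 1: r = r^2 * 21 mod 41 = 1^2 * 21 = 1*21 = 21
  bit 1 = 1: r = r^2 * 21 mod 41 = 21^2 * 21 = 31*21 = 36
  bit 2 = 0: r = r^2 mod 41 = 36^2 = 25
  bit 3 = 1: r = r^2 * 21 mod 41 = 25^2 * 21 = 10*21 = 5
  bit 4 = 0: r = r^2 mod 41 = 5^2 = 25
  -> s = B^a = 25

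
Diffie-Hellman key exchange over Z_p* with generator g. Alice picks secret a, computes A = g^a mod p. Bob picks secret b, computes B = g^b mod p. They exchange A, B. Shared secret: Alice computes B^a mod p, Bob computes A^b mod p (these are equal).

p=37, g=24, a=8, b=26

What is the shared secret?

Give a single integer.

Answer: 33

Derivation:
A = 24^8 mod 37  (bits of 8 = 1000)
  bit 0 = 1: r = r^2 * 24 mod 37 = 1^2 * 24 = 1*24 = 24
  bit 1 = 0: r = r^2 mod 37 = 24^2 = 21
  bit 2 = 0: r = r^2 mod 37 = 21^2 = 34
  bit 3 = 0: r = r^2 mod 37 = 34^2 = 9
  -> A = 9
B = 24^26 mod 37  (bits of 26 = 11010)
  bit 0 = 1: r = r^2 * 24 mod 37 = 1^2 * 24 = 1*24 = 24
  bit 1 = 1: r = r^2 * 24 mod 37 = 24^2 * 24 = 21*24 = 23
  bit 2 = 0: r = r^2 mod 37 = 23^2 = 11
  bit 3 = 1: r = r^2 * 24 mod 37 = 11^2 * 24 = 10*24 = 18
  bit 4 = 0: r = r^2 mod 37 = 18^2 = 28
  -> B = 28
s = B^a = 28^8 mod 37  (bits of 8 = 1000)
  bit 0 = 1: r = r^2 * 28 mod 37 = 1^2 * 28 = 1*28 = 28
  bit 1 = 0: r = r^2 mod 37 = 28^2 = 7
  bit 2 = 0: r = r^2 mod 37 = 7^2 = 12
  bit 3 = 0: r = r^2 mod 37 = 12^2 = 33
  -> s = B^a = 33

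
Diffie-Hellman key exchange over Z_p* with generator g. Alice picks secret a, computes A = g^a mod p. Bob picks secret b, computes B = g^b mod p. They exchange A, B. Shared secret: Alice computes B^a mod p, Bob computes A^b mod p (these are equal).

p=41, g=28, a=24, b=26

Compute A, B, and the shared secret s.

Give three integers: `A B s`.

A = 28^24 mod 41  (bits of 24 = 11000)
  bit 0 = 1: r = r^2 * 28 mod 41 = 1^2 * 28 = 1*28 = 28
  bit 1 = 1: r = r^2 * 28 mod 41 = 28^2 * 28 = 5*28 = 17
  bit 2 = 0: r = r^2 mod 41 = 17^2 = 2
  bit 3 = 0: r = r^2 mod 41 = 2^2 = 4
  bit 4 = 0: r = r^2 mod 41 = 4^2 = 16
  -> A = 16
B = 28^26 mod 41  (bits of 26 = 11010)
  bit 0 = 1: r = r^2 * 28 mod 41 = 1^2 * 28 = 1*28 = 28
  bit 1 = 1: r = r^2 * 28 mod 41 = 28^2 * 28 = 5*28 = 17
  bit 2 = 0: r = r^2 mod 41 = 17^2 = 2
  bit 3 = 1: r = r^2 * 28 mod 41 = 2^2 * 28 = 4*28 = 30
  bit 4 = 0: r = r^2 mod 41 = 30^2 = 39
  -> B = 39
s = B^a = 39^24 mod 41  (bits of 24 = 11000)
  bit 0 = 1: r = r^2 * 39 mod 41 = 1^2 * 39 = 1*39 = 39
  bit 1 = 1: r = r^2 * 39 mod 41 = 39^2 * 39 = 4*39 = 33
  bit 2 = 0: r = r^2 mod 41 = 33^2 = 23
  bit 3 = 0: r = r^2 mod 41 = 23^2 = 37
  bit 4 = 0: r = r^2 mod 41 = 37^2 = 16
  -> s = B^a = 16

Answer: 16 39 16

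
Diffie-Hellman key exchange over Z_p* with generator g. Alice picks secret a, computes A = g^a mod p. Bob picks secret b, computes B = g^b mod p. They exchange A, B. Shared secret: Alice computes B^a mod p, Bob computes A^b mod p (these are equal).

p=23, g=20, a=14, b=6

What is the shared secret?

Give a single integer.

A = 20^14 mod 23  (bits of 14 = 1110)
  bit 0 = 1: r = r^2 * 20 mod 23 = 1^2 * 20 = 1*20 = 20
  bit 1 = 1: r = r^2 * 20 mod 23 = 20^2 * 20 = 9*20 = 19
  bit 2 = 1: r = r^2 * 20 mod 23 = 19^2 * 20 = 16*20 = 21
  bit 3 = 0: r = r^2 mod 23 = 21^2 = 4
  -> A = 4
B = 20^6 mod 23  (bits of 6 = 110)
  bit 0 = 1: r = r^2 * 20 mod 23 = 1^2 * 20 = 1*20 = 20
  bit 1 = 1: r = r^2 * 20 mod 23 = 20^2 * 20 = 9*20 = 19
  bit 2 = 0: r = r^2 mod 23 = 19^2 = 16
  -> B = 16
s = B^a = 16^14 mod 23  (bits of 14 = 1110)
  bit 0 = 1: r = r^2 * 16 mod 23 = 1^2 * 16 = 1*16 = 16
  bit 1 = 1: r = r^2 * 16 mod 23 = 16^2 * 16 = 3*16 = 2
  bit 2 = 1: r = r^2 * 16 mod 23 = 2^2 * 16 = 4*16 = 18
  bit 3 = 0: r = r^2 mod 23 = 18^2 = 2
  -> s = B^a = 2

Answer: 2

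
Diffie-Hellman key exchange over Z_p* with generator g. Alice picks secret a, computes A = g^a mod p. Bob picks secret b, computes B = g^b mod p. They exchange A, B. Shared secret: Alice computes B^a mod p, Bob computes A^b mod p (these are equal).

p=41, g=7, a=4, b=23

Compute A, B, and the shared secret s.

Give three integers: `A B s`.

Answer: 23 26 31

Derivation:
A = 7^4 mod 41  (bits of 4 = 100)
  bit 0 = 1: r = r^2 * 7 mod 41 = 1^2 * 7 = 1*7 = 7
  bit 1 = 0: r = r^2 mod 41 = 7^2 = 8
  bit 2 = 0: r = r^2 mod 41 = 8^2 = 23
  -> A = 23
B = 7^23 mod 41  (bits of 23 = 10111)
  bit 0 = 1: r = r^2 * 7 mod 41 = 1^2 * 7 = 1*7 = 7
  bit 1 = 0: r = r^2 mod 41 = 7^2 = 8
  bit 2 = 1: r = r^2 * 7 mod 41 = 8^2 * 7 = 23*7 = 38
  bit 3 = 1: r = r^2 * 7 mod 41 = 38^2 * 7 = 9*7 = 22
  bit 4 = 1: r = r^2 * 7 mod 41 = 22^2 * 7 = 33*7 = 26
  -> B = 26
s = B^a = 26^4 mod 41  (bits of 4 = 100)
  bit 0 = 1: r = r^2 * 26 mod 41 = 1^2 * 26 = 1*26 = 26
  bit 1 = 0: r = r^2 mod 41 = 26^2 = 20
  bit 2 = 0: r = r^2 mod 41 = 20^2 = 31
  -> s = B^a = 31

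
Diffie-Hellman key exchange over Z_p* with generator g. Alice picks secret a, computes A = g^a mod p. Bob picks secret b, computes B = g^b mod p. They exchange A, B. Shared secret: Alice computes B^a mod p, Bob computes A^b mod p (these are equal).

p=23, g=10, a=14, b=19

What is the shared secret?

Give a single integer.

A = 10^14 mod 23  (bits of 14 = 1110)
  bit 0 = 1: r = r^2 * 10 mod 23 = 1^2 * 10 = 1*10 = 10
  bit 1 = 1: r = r^2 * 10 mod 23 = 10^2 * 10 = 8*10 = 11
  bit 2 = 1: r = r^2 * 10 mod 23 = 11^2 * 10 = 6*10 = 14
  bit 3 = 0: r = r^2 mod 23 = 14^2 = 12
  -> A = 12
B = 10^19 mod 23  (bits of 19 = 10011)
  bit 0 = 1: r = r^2 * 10 mod 23 = 1^2 * 10 = 1*10 = 10
  bit 1 = 0: r = r^2 mod 23 = 10^2 = 8
  bit 2 = 0: r = r^2 mod 23 = 8^2 = 18
  bit 3 = 1: r = r^2 * 10 mod 23 = 18^2 * 10 = 2*10 = 20
  bit 4 = 1: r = r^2 * 10 mod 23 = 20^2 * 10 = 9*10 = 21
  -> B = 21
s = B^a = 21^14 mod 23  (bits of 14 = 1110)
  bit 0 = 1: r = r^2 * 21 mod 23 = 1^2 * 21 = 1*21 = 21
  bit 1 = 1: r = r^2 * 21 mod 23 = 21^2 * 21 = 4*21 = 15
  bit 2 = 1: r = r^2 * 21 mod 23 = 15^2 * 21 = 18*21 = 10
  bit 3 = 0: r = r^2 mod 23 = 10^2 = 8
  -> s = B^a = 8

Answer: 8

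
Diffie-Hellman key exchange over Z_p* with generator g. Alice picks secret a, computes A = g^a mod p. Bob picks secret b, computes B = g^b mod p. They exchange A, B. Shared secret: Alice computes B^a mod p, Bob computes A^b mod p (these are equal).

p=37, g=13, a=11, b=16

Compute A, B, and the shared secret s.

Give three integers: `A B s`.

Answer: 15 7 12

Derivation:
A = 13^11 mod 37  (bits of 11 = 1011)
  bit 0 = 1: r = r^2 * 13 mod 37 = 1^2 * 13 = 1*13 = 13
  bit 1 = 0: r = r^2 mod 37 = 13^2 = 21
  bit 2 = 1: r = r^2 * 13 mod 37 = 21^2 * 13 = 34*13 = 35
  bit 3 = 1: r = r^2 * 13 mod 37 = 35^2 * 13 = 4*13 = 15
  -> A = 15
B = 13^16 mod 37  (bits of 16 = 10000)
  bit 0 = 1: r = r^2 * 13 mod 37 = 1^2 * 13 = 1*13 = 13
  bit 1 = 0: r = r^2 mod 37 = 13^2 = 21
  bit 2 = 0: r = r^2 mod 37 = 21^2 = 34
  bit 3 = 0: r = r^2 mod 37 = 34^2 = 9
  bit 4 = 0: r = r^2 mod 37 = 9^2 = 7
  -> B = 7
s = B^a = 7^11 mod 37  (bits of 11 = 1011)
  bit 0 = 1: r = r^2 * 7 mod 37 = 1^2 * 7 = 1*7 = 7
  bit 1 = 0: r = r^2 mod 37 = 7^2 = 12
  bit 2 = 1: r = r^2 * 7 mod 37 = 12^2 * 7 = 33*7 = 9
  bit 3 = 1: r = r^2 * 7 mod 37 = 9^2 * 7 = 7*7 = 12
  -> s = B^a = 12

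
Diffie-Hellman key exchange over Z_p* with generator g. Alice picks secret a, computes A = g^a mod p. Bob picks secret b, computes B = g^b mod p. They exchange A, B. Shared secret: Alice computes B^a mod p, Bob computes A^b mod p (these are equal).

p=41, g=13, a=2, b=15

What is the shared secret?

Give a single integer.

Answer: 32

Derivation:
A = 13^2 mod 41  (bits of 2 = 10)
  bit 0 = 1: r = r^2 * 13 mod 41 = 1^2 * 13 = 1*13 = 13
  bit 1 = 0: r = r^2 mod 41 = 13^2 = 5
  -> A = 5
B = 13^15 mod 41  (bits of 15 = 1111)
  bit 0 = 1: r = r^2 * 13 mod 41 = 1^2 * 13 = 1*13 = 13
  bit 1 = 1: r = r^2 * 13 mod 41 = 13^2 * 13 = 5*13 = 24
  bit 2 = 1: r = r^2 * 13 mod 41 = 24^2 * 13 = 2*13 = 26
  bit 3 = 1: r = r^2 * 13 mod 41 = 26^2 * 13 = 20*13 = 14
  -> B = 14
s = B^a = 14^2 mod 41  (bits of 2 = 10)
  bit 0 = 1: r = r^2 * 14 mod 41 = 1^2 * 14 = 1*14 = 14
  bit 1 = 0: r = r^2 mod 41 = 14^2 = 32
  -> s = B^a = 32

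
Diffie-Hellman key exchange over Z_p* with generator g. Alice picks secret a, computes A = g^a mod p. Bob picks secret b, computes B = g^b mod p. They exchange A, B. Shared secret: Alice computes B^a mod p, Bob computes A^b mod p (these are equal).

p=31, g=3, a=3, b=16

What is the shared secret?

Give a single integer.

Answer: 4

Derivation:
A = 3^3 mod 31  (bits of 3 = 11)
  bit 0 = 1: r = r^2 * 3 mod 31 = 1^2 * 3 = 1*3 = 3
  bit 1 = 1: r = r^2 * 3 mod 31 = 3^2 * 3 = 9*3 = 27
  -> A = 27
B = 3^16 mod 31  (bits of 16 = 10000)
  bit 0 = 1: r = r^2 * 3 mod 31 = 1^2 * 3 = 1*3 = 3
  bit 1 = 0: r = r^2 mod 31 = 3^2 = 9
  bit 2 = 0: r = r^2 mod 31 = 9^2 = 19
  bit 3 = 0: r = r^2 mod 31 = 19^2 = 20
  bit 4 = 0: r = r^2 mod 31 = 20^2 = 28
  -> B = 28
s = B^a = 28^3 mod 31  (bits of 3 = 11)
  bit 0 = 1: r = r^2 * 28 mod 31 = 1^2 * 28 = 1*28 = 28
  bit 1 = 1: r = r^2 * 28 mod 31 = 28^2 * 28 = 9*28 = 4
  -> s = B^a = 4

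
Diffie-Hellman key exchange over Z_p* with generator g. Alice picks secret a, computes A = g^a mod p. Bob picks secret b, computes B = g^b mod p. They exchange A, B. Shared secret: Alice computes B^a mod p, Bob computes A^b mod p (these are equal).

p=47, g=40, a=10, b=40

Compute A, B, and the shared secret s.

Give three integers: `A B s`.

A = 40^10 mod 47  (bits of 10 = 1010)
  bit 0 = 1: r = r^2 * 40 mod 47 = 1^2 * 40 = 1*40 = 40
  bit 1 = 0: r = r^2 mod 47 = 40^2 = 2
  bit 2 = 1: r = r^2 * 40 mod 47 = 2^2 * 40 = 4*40 = 19
  bit 3 = 0: r = r^2 mod 47 = 19^2 = 32
  -> A = 32
B = 40^40 mod 47  (bits of 40 = 101000)
  bit 0 = 1: r = r^2 * 40 mod 47 = 1^2 * 40 = 1*40 = 40
  bit 1 = 0: r = r^2 mod 47 = 40^2 = 2
  bit 2 = 1: r = r^2 * 40 mod 47 = 2^2 * 40 = 4*40 = 19
  bit 3 = 0: r = r^2 mod 47 = 19^2 = 32
  bit 4 = 0: r = r^2 mod 47 = 32^2 = 37
  bit 5 = 0: r = r^2 mod 47 = 37^2 = 6
  -> B = 6
s = B^a = 6^10 mod 47  (bits of 10 = 1010)
  bit 0 = 1: r = r^2 * 6 mod 47 = 1^2 * 6 = 1*6 = 6
  bit 1 = 0: r = r^2 mod 47 = 6^2 = 36
  bit 2 = 1: r = r^2 * 6 mod 47 = 36^2 * 6 = 27*6 = 21
  bit 3 = 0: r = r^2 mod 47 = 21^2 = 18
  -> s = B^a = 18

Answer: 32 6 18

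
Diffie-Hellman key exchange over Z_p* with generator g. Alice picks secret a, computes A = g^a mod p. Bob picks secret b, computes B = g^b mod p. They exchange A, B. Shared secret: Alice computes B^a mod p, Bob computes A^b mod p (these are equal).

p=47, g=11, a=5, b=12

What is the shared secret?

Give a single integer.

Answer: 21

Derivation:
A = 11^5 mod 47  (bits of 5 = 101)
  bit 0 = 1: r = r^2 * 11 mod 47 = 1^2 * 11 = 1*11 = 11
  bit 1 = 0: r = r^2 mod 47 = 11^2 = 27
  bit 2 = 1: r = r^2 * 11 mod 47 = 27^2 * 11 = 24*11 = 29
  -> A = 29
B = 11^12 mod 47  (bits of 12 = 1100)
  bit 0 = 1: r = r^2 * 11 mod 47 = 1^2 * 11 = 1*11 = 11
  bit 1 = 1: r = r^2 * 11 mod 47 = 11^2 * 11 = 27*11 = 15
  bit 2 = 0: r = r^2 mod 47 = 15^2 = 37
  bit 3 = 0: r = r^2 mod 47 = 37^2 = 6
  -> B = 6
s = B^a = 6^5 mod 47  (bits of 5 = 101)
  bit 0 = 1: r = r^2 * 6 mod 47 = 1^2 * 6 = 1*6 = 6
  bit 1 = 0: r = r^2 mod 47 = 6^2 = 36
  bit 2 = 1: r = r^2 * 6 mod 47 = 36^2 * 6 = 27*6 = 21
  -> s = B^a = 21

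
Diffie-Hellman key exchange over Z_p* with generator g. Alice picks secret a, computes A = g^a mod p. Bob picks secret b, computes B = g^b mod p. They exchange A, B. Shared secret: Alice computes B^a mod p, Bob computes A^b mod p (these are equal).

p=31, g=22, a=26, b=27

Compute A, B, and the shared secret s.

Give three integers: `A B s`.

Answer: 14 29 2

Derivation:
A = 22^26 mod 31  (bits of 26 = 11010)
  bit 0 = 1: r = r^2 * 22 mod 31 = 1^2 * 22 = 1*22 = 22
  bit 1 = 1: r = r^2 * 22 mod 31 = 22^2 * 22 = 19*22 = 15
  bit 2 = 0: r = r^2 mod 31 = 15^2 = 8
  bit 3 = 1: r = r^2 * 22 mod 31 = 8^2 * 22 = 2*22 = 13
  bit 4 = 0: r = r^2 mod 31 = 13^2 = 14
  -> A = 14
B = 22^27 mod 31  (bits of 27 = 11011)
  bit 0 = 1: r = r^2 * 22 mod 31 = 1^2 * 22 = 1*22 = 22
  bit 1 = 1: r = r^2 * 22 mod 31 = 22^2 * 22 = 19*22 = 15
  bit 2 = 0: r = r^2 mod 31 = 15^2 = 8
  bit 3 = 1: r = r^2 * 22 mod 31 = 8^2 * 22 = 2*22 = 13
  bit 4 = 1: r = r^2 * 22 mod 31 = 13^2 * 22 = 14*22 = 29
  -> B = 29
s = B^a = 29^26 mod 31  (bits of 26 = 11010)
  bit 0 = 1: r = r^2 * 29 mod 31 = 1^2 * 29 = 1*29 = 29
  bit 1 = 1: r = r^2 * 29 mod 31 = 29^2 * 29 = 4*29 = 23
  bit 2 = 0: r = r^2 mod 31 = 23^2 = 2
  bit 3 = 1: r = r^2 * 29 mod 31 = 2^2 * 29 = 4*29 = 23
  bit 4 = 0: r = r^2 mod 31 = 23^2 = 2
  -> s = B^a = 2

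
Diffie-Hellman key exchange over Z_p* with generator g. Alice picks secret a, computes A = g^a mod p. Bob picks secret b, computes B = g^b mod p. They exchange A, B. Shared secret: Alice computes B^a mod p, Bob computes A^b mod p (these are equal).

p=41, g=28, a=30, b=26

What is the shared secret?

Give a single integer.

Answer: 40

Derivation:
A = 28^30 mod 41  (bits of 30 = 11110)
  bit 0 = 1: r = r^2 * 28 mod 41 = 1^2 * 28 = 1*28 = 28
  bit 1 = 1: r = r^2 * 28 mod 41 = 28^2 * 28 = 5*28 = 17
  bit 2 = 1: r = r^2 * 28 mod 41 = 17^2 * 28 = 2*28 = 15
  bit 3 = 1: r = r^2 * 28 mod 41 = 15^2 * 28 = 20*28 = 27
  bit 4 = 0: r = r^2 mod 41 = 27^2 = 32
  -> A = 32
B = 28^26 mod 41  (bits of 26 = 11010)
  bit 0 = 1: r = r^2 * 28 mod 41 = 1^2 * 28 = 1*28 = 28
  bit 1 = 1: r = r^2 * 28 mod 41 = 28^2 * 28 = 5*28 = 17
  bit 2 = 0: r = r^2 mod 41 = 17^2 = 2
  bit 3 = 1: r = r^2 * 28 mod 41 = 2^2 * 28 = 4*28 = 30
  bit 4 = 0: r = r^2 mod 41 = 30^2 = 39
  -> B = 39
s = B^a = 39^30 mod 41  (bits of 30 = 11110)
  bit 0 = 1: r = r^2 * 39 mod 41 = 1^2 * 39 = 1*39 = 39
  bit 1 = 1: r = r^2 * 39 mod 41 = 39^2 * 39 = 4*39 = 33
  bit 2 = 1: r = r^2 * 39 mod 41 = 33^2 * 39 = 23*39 = 36
  bit 3 = 1: r = r^2 * 39 mod 41 = 36^2 * 39 = 25*39 = 32
  bit 4 = 0: r = r^2 mod 41 = 32^2 = 40
  -> s = B^a = 40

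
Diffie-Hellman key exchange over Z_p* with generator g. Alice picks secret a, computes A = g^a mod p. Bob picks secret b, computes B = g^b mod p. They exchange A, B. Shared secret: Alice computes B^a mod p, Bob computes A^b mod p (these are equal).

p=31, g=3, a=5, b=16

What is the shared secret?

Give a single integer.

A = 3^5 mod 31  (bits of 5 = 101)
  bit 0 = 1: r = r^2 * 3 mod 31 = 1^2 * 3 = 1*3 = 3
  bit 1 = 0: r = r^2 mod 31 = 3^2 = 9
  bit 2 = 1: r = r^2 * 3 mod 31 = 9^2 * 3 = 19*3 = 26
  -> A = 26
B = 3^16 mod 31  (bits of 16 = 10000)
  bit 0 = 1: r = r^2 * 3 mod 31 = 1^2 * 3 = 1*3 = 3
  bit 1 = 0: r = r^2 mod 31 = 3^2 = 9
  bit 2 = 0: r = r^2 mod 31 = 9^2 = 19
  bit 3 = 0: r = r^2 mod 31 = 19^2 = 20
  bit 4 = 0: r = r^2 mod 31 = 20^2 = 28
  -> B = 28
s = B^a = 28^5 mod 31  (bits of 5 = 101)
  bit 0 = 1: r = r^2 * 28 mod 31 = 1^2 * 28 = 1*28 = 28
  bit 1 = 0: r = r^2 mod 31 = 28^2 = 9
  bit 2 = 1: r = r^2 * 28 mod 31 = 9^2 * 28 = 19*28 = 5
  -> s = B^a = 5

Answer: 5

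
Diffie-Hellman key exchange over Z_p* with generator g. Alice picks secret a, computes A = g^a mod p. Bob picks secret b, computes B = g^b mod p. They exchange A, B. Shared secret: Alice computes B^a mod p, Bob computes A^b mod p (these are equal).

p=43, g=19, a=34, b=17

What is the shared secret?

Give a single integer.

Answer: 14

Derivation:
A = 19^34 mod 43  (bits of 34 = 100010)
  bit 0 = 1: r = r^2 * 19 mod 43 = 1^2 * 19 = 1*19 = 19
  bit 1 = 0: r = r^2 mod 43 = 19^2 = 17
  bit 2 = 0: r = r^2 mod 43 = 17^2 = 31
  bit 3 = 0: r = r^2 mod 43 = 31^2 = 15
  bit 4 = 1: r = r^2 * 19 mod 43 = 15^2 * 19 = 10*19 = 18
  bit 5 = 0: r = r^2 mod 43 = 18^2 = 23
  -> A = 23
B = 19^17 mod 43  (bits of 17 = 10001)
  bit 0 = 1: r = r^2 * 19 mod 43 = 1^2 * 19 = 1*19 = 19
  bit 1 = 0: r = r^2 mod 43 = 19^2 = 17
  bit 2 = 0: r = r^2 mod 43 = 17^2 = 31
  bit 3 = 0: r = r^2 mod 43 = 31^2 = 15
  bit 4 = 1: r = r^2 * 19 mod 43 = 15^2 * 19 = 10*19 = 18
  -> B = 18
s = B^a = 18^34 mod 43  (bits of 34 = 100010)
  bit 0 = 1: r = r^2 * 18 mod 43 = 1^2 * 18 = 1*18 = 18
  bit 1 = 0: r = r^2 mod 43 = 18^2 = 23
  bit 2 = 0: r = r^2 mod 43 = 23^2 = 13
  bit 3 = 0: r = r^2 mod 43 = 13^2 = 40
  bit 4 = 1: r = r^2 * 18 mod 43 = 40^2 * 18 = 9*18 = 33
  bit 5 = 0: r = r^2 mod 43 = 33^2 = 14
  -> s = B^a = 14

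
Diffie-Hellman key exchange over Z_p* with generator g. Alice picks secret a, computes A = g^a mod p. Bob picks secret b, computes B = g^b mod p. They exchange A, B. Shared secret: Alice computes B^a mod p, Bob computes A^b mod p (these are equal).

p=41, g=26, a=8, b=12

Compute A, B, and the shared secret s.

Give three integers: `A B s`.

Answer: 18 25 37

Derivation:
A = 26^8 mod 41  (bits of 8 = 1000)
  bit 0 = 1: r = r^2 * 26 mod 41 = 1^2 * 26 = 1*26 = 26
  bit 1 = 0: r = r^2 mod 41 = 26^2 = 20
  bit 2 = 0: r = r^2 mod 41 = 20^2 = 31
  bit 3 = 0: r = r^2 mod 41 = 31^2 = 18
  -> A = 18
B = 26^12 mod 41  (bits of 12 = 1100)
  bit 0 = 1: r = r^2 * 26 mod 41 = 1^2 * 26 = 1*26 = 26
  bit 1 = 1: r = r^2 * 26 mod 41 = 26^2 * 26 = 20*26 = 28
  bit 2 = 0: r = r^2 mod 41 = 28^2 = 5
  bit 3 = 0: r = r^2 mod 41 = 5^2 = 25
  -> B = 25
s = B^a = 25^8 mod 41  (bits of 8 = 1000)
  bit 0 = 1: r = r^2 * 25 mod 41 = 1^2 * 25 = 1*25 = 25
  bit 1 = 0: r = r^2 mod 41 = 25^2 = 10
  bit 2 = 0: r = r^2 mod 41 = 10^2 = 18
  bit 3 = 0: r = r^2 mod 41 = 18^2 = 37
  -> s = B^a = 37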